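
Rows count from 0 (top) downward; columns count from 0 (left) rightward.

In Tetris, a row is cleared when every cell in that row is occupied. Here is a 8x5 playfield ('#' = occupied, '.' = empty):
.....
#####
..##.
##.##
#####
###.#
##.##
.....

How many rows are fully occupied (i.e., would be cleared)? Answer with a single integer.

Answer: 2

Derivation:
Check each row:
  row 0: 5 empty cells -> not full
  row 1: 0 empty cells -> FULL (clear)
  row 2: 3 empty cells -> not full
  row 3: 1 empty cell -> not full
  row 4: 0 empty cells -> FULL (clear)
  row 5: 1 empty cell -> not full
  row 6: 1 empty cell -> not full
  row 7: 5 empty cells -> not full
Total rows cleared: 2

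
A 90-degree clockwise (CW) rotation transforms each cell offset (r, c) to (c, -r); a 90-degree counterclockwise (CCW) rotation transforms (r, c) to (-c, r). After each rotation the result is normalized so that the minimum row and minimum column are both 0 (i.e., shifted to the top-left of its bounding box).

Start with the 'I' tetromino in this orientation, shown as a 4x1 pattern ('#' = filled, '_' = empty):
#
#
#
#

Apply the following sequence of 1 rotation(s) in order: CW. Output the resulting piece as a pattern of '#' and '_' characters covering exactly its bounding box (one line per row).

Answer: ####

Derivation:
Start:
#
#
#
#
After rotation 1 (CW):
####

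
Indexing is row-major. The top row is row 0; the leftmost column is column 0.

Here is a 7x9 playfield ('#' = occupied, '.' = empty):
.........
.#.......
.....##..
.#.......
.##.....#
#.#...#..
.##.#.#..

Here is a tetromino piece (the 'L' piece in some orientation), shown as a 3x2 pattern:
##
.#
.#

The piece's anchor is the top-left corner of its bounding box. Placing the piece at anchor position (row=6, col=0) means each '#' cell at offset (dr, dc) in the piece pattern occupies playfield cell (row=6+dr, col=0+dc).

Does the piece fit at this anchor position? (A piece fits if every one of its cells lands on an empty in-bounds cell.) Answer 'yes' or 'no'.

Answer: no

Derivation:
Check each piece cell at anchor (6, 0):
  offset (0,0) -> (6,0): empty -> OK
  offset (0,1) -> (6,1): occupied ('#') -> FAIL
  offset (1,1) -> (7,1): out of bounds -> FAIL
  offset (2,1) -> (8,1): out of bounds -> FAIL
All cells valid: no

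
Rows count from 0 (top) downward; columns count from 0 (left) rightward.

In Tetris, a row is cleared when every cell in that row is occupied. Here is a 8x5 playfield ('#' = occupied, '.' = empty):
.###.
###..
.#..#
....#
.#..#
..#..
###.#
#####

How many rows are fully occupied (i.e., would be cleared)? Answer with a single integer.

Answer: 1

Derivation:
Check each row:
  row 0: 2 empty cells -> not full
  row 1: 2 empty cells -> not full
  row 2: 3 empty cells -> not full
  row 3: 4 empty cells -> not full
  row 4: 3 empty cells -> not full
  row 5: 4 empty cells -> not full
  row 6: 1 empty cell -> not full
  row 7: 0 empty cells -> FULL (clear)
Total rows cleared: 1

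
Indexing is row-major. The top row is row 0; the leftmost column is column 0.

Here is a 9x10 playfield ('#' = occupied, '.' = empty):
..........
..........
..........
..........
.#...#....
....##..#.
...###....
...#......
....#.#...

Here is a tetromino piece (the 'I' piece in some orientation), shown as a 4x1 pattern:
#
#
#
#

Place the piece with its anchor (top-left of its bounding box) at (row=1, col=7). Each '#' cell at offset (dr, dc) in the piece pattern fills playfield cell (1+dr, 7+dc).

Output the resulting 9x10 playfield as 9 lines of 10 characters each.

Answer: ..........
.......#..
.......#..
.......#..
.#...#.#..
....##..#.
...###....
...#......
....#.#...

Derivation:
Fill (1+0,7+0) = (1,7)
Fill (1+1,7+0) = (2,7)
Fill (1+2,7+0) = (3,7)
Fill (1+3,7+0) = (4,7)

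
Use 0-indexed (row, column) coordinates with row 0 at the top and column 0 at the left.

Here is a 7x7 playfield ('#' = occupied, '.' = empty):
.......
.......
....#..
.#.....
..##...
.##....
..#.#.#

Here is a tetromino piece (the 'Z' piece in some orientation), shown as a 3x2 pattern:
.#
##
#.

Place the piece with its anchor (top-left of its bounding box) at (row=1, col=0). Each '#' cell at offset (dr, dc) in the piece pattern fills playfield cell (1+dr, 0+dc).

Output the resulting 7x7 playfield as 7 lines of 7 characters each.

Answer: .......
.#.....
##..#..
##.....
..##...
.##....
..#.#.#

Derivation:
Fill (1+0,0+1) = (1,1)
Fill (1+1,0+0) = (2,0)
Fill (1+1,0+1) = (2,1)
Fill (1+2,0+0) = (3,0)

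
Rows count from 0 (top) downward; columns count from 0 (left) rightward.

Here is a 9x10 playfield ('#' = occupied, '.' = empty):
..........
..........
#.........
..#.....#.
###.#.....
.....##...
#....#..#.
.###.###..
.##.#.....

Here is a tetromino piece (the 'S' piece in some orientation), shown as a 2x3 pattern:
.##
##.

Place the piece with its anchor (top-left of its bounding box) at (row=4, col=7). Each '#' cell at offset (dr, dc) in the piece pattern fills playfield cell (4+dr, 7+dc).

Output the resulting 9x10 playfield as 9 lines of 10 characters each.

Fill (4+0,7+1) = (4,8)
Fill (4+0,7+2) = (4,9)
Fill (4+1,7+0) = (5,7)
Fill (4+1,7+1) = (5,8)

Answer: ..........
..........
#.........
..#.....#.
###.#...##
.....####.
#....#..#.
.###.###..
.##.#.....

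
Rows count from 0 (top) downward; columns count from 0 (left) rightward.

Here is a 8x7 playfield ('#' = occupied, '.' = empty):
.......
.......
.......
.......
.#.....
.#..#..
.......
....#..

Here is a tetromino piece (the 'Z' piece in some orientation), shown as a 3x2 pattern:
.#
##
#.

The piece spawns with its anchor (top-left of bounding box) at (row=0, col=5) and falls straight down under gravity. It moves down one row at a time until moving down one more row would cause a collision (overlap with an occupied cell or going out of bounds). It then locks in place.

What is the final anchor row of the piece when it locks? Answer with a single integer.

Spawn at (row=0, col=5). Try each row:
  row 0: fits
  row 1: fits
  row 2: fits
  row 3: fits
  row 4: fits
  row 5: fits
  row 6: blocked -> lock at row 5

Answer: 5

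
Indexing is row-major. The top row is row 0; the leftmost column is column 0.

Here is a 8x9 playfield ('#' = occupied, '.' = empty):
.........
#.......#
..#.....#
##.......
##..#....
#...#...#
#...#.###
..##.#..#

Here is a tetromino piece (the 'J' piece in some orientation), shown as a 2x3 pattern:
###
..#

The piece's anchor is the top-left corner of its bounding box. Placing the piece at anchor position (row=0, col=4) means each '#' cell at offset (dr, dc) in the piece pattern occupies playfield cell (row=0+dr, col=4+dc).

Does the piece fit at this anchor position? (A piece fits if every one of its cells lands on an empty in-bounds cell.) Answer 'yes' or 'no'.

Check each piece cell at anchor (0, 4):
  offset (0,0) -> (0,4): empty -> OK
  offset (0,1) -> (0,5): empty -> OK
  offset (0,2) -> (0,6): empty -> OK
  offset (1,2) -> (1,6): empty -> OK
All cells valid: yes

Answer: yes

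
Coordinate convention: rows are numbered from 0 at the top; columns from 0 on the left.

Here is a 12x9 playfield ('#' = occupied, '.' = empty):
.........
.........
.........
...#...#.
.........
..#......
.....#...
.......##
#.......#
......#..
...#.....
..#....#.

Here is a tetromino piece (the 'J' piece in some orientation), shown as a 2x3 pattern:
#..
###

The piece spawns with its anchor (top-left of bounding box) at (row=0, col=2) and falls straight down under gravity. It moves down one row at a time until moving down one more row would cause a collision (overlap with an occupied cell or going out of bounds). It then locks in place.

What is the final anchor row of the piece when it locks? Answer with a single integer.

Answer: 1

Derivation:
Spawn at (row=0, col=2). Try each row:
  row 0: fits
  row 1: fits
  row 2: blocked -> lock at row 1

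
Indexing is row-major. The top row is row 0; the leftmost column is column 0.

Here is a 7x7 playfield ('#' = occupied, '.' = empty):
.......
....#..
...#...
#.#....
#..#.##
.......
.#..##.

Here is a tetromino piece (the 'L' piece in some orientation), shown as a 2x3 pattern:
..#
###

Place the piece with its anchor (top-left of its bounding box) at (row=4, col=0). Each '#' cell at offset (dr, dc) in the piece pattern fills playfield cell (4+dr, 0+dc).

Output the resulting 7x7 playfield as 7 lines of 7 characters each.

Fill (4+0,0+2) = (4,2)
Fill (4+1,0+0) = (5,0)
Fill (4+1,0+1) = (5,1)
Fill (4+1,0+2) = (5,2)

Answer: .......
....#..
...#...
#.#....
#.##.##
###....
.#..##.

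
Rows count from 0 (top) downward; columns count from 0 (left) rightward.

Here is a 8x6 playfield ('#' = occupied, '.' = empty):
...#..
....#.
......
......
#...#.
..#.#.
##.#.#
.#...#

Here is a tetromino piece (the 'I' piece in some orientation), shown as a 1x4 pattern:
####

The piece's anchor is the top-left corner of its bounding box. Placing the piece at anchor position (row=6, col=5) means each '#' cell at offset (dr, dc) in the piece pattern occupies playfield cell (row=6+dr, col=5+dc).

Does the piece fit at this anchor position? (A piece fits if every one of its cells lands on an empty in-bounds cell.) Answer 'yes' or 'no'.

Answer: no

Derivation:
Check each piece cell at anchor (6, 5):
  offset (0,0) -> (6,5): occupied ('#') -> FAIL
  offset (0,1) -> (6,6): out of bounds -> FAIL
  offset (0,2) -> (6,7): out of bounds -> FAIL
  offset (0,3) -> (6,8): out of bounds -> FAIL
All cells valid: no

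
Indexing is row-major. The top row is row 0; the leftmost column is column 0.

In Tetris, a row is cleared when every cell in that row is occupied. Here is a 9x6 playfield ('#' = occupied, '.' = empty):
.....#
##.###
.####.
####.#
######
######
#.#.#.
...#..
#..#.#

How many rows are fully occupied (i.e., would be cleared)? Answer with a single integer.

Answer: 2

Derivation:
Check each row:
  row 0: 5 empty cells -> not full
  row 1: 1 empty cell -> not full
  row 2: 2 empty cells -> not full
  row 3: 1 empty cell -> not full
  row 4: 0 empty cells -> FULL (clear)
  row 5: 0 empty cells -> FULL (clear)
  row 6: 3 empty cells -> not full
  row 7: 5 empty cells -> not full
  row 8: 3 empty cells -> not full
Total rows cleared: 2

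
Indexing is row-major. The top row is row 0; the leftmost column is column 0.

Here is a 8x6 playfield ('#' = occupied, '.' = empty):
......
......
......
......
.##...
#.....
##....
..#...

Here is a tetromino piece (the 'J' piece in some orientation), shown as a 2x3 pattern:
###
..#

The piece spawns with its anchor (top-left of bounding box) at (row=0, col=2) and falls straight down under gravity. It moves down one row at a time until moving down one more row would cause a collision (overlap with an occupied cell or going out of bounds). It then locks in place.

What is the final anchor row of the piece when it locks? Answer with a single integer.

Spawn at (row=0, col=2). Try each row:
  row 0: fits
  row 1: fits
  row 2: fits
  row 3: fits
  row 4: blocked -> lock at row 3

Answer: 3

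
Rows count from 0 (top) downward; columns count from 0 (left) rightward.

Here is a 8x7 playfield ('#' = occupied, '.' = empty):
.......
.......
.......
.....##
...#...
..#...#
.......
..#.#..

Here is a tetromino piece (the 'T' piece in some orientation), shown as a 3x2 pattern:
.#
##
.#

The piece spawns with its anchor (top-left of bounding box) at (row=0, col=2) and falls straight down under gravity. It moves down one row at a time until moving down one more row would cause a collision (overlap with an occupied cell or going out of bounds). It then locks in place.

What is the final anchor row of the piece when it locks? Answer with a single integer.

Answer: 1

Derivation:
Spawn at (row=0, col=2). Try each row:
  row 0: fits
  row 1: fits
  row 2: blocked -> lock at row 1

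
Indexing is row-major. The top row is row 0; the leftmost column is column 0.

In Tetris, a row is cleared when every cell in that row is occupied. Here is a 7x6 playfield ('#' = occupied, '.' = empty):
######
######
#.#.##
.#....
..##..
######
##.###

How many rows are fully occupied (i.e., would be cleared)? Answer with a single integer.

Answer: 3

Derivation:
Check each row:
  row 0: 0 empty cells -> FULL (clear)
  row 1: 0 empty cells -> FULL (clear)
  row 2: 2 empty cells -> not full
  row 3: 5 empty cells -> not full
  row 4: 4 empty cells -> not full
  row 5: 0 empty cells -> FULL (clear)
  row 6: 1 empty cell -> not full
Total rows cleared: 3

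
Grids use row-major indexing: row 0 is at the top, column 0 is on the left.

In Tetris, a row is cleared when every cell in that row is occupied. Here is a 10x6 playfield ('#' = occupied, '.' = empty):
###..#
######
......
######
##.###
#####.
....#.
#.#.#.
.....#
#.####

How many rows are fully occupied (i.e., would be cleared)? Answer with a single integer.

Check each row:
  row 0: 2 empty cells -> not full
  row 1: 0 empty cells -> FULL (clear)
  row 2: 6 empty cells -> not full
  row 3: 0 empty cells -> FULL (clear)
  row 4: 1 empty cell -> not full
  row 5: 1 empty cell -> not full
  row 6: 5 empty cells -> not full
  row 7: 3 empty cells -> not full
  row 8: 5 empty cells -> not full
  row 9: 1 empty cell -> not full
Total rows cleared: 2

Answer: 2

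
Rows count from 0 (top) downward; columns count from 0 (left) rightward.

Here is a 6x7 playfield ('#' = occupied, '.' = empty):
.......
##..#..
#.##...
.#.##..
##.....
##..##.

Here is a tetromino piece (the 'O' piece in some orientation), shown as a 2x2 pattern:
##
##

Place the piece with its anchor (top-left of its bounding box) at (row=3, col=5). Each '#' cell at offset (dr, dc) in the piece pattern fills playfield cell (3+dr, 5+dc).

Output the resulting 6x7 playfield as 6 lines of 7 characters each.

Answer: .......
##..#..
#.##...
.#.####
##...##
##..##.

Derivation:
Fill (3+0,5+0) = (3,5)
Fill (3+0,5+1) = (3,6)
Fill (3+1,5+0) = (4,5)
Fill (3+1,5+1) = (4,6)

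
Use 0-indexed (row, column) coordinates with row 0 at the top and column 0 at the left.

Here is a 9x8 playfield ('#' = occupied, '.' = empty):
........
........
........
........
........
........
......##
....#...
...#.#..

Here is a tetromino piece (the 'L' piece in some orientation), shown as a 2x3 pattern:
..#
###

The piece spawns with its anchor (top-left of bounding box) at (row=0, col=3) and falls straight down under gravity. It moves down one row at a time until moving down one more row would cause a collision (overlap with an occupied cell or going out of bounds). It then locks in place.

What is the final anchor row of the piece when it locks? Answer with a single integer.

Spawn at (row=0, col=3). Try each row:
  row 0: fits
  row 1: fits
  row 2: fits
  row 3: fits
  row 4: fits
  row 5: fits
  row 6: blocked -> lock at row 5

Answer: 5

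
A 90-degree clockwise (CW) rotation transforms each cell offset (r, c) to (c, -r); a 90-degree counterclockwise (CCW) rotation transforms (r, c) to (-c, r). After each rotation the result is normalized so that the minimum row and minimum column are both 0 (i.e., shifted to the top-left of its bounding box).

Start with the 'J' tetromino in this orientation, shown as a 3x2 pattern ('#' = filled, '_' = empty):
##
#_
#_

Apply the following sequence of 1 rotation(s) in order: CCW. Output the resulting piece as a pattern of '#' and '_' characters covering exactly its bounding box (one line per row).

Start:
##
#_
#_
After rotation 1 (CCW):
#__
###

Answer: #__
###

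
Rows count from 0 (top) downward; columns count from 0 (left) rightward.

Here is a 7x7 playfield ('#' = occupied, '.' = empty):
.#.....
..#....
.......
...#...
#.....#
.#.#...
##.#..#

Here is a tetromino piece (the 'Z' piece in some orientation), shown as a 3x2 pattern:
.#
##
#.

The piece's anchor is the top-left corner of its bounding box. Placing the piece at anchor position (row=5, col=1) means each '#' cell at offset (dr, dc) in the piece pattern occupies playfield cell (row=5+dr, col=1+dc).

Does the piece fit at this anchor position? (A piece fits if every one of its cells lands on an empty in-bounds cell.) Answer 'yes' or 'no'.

Check each piece cell at anchor (5, 1):
  offset (0,1) -> (5,2): empty -> OK
  offset (1,0) -> (6,1): occupied ('#') -> FAIL
  offset (1,1) -> (6,2): empty -> OK
  offset (2,0) -> (7,1): out of bounds -> FAIL
All cells valid: no

Answer: no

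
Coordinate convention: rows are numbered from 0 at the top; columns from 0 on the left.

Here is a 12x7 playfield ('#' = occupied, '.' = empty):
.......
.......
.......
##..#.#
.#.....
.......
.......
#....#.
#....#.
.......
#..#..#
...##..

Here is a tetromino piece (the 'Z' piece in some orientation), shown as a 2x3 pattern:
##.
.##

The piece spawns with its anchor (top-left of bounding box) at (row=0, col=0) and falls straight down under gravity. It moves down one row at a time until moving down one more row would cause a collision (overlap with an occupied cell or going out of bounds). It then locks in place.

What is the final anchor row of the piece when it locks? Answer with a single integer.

Spawn at (row=0, col=0). Try each row:
  row 0: fits
  row 1: fits
  row 2: blocked -> lock at row 1

Answer: 1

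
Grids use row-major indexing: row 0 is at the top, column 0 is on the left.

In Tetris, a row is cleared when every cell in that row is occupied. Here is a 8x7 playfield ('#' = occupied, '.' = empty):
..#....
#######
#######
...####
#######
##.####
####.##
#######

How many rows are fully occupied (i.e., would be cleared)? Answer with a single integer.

Answer: 4

Derivation:
Check each row:
  row 0: 6 empty cells -> not full
  row 1: 0 empty cells -> FULL (clear)
  row 2: 0 empty cells -> FULL (clear)
  row 3: 3 empty cells -> not full
  row 4: 0 empty cells -> FULL (clear)
  row 5: 1 empty cell -> not full
  row 6: 1 empty cell -> not full
  row 7: 0 empty cells -> FULL (clear)
Total rows cleared: 4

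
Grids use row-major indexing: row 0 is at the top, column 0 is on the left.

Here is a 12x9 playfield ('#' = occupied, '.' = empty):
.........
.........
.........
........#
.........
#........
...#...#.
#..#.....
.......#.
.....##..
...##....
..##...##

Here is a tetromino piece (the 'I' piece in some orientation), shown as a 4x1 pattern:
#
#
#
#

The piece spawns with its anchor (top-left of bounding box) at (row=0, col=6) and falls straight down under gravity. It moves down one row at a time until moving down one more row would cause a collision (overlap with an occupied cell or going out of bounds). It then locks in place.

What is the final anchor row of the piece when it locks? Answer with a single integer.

Answer: 5

Derivation:
Spawn at (row=0, col=6). Try each row:
  row 0: fits
  row 1: fits
  row 2: fits
  row 3: fits
  row 4: fits
  row 5: fits
  row 6: blocked -> lock at row 5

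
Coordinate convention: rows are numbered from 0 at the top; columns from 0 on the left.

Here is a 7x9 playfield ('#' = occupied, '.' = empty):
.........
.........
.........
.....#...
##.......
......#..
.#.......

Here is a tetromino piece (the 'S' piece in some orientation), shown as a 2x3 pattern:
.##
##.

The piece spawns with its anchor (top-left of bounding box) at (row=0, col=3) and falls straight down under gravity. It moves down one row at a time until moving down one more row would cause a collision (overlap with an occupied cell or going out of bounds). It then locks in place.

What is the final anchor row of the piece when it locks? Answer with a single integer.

Answer: 2

Derivation:
Spawn at (row=0, col=3). Try each row:
  row 0: fits
  row 1: fits
  row 2: fits
  row 3: blocked -> lock at row 2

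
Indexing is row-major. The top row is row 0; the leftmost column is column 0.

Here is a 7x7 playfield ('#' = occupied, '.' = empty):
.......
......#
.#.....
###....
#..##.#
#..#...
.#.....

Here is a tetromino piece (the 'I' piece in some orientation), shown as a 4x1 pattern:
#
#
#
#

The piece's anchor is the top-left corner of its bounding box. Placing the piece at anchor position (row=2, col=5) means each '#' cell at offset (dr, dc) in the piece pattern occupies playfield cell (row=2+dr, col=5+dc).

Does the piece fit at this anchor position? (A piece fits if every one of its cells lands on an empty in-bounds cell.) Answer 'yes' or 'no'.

Check each piece cell at anchor (2, 5):
  offset (0,0) -> (2,5): empty -> OK
  offset (1,0) -> (3,5): empty -> OK
  offset (2,0) -> (4,5): empty -> OK
  offset (3,0) -> (5,5): empty -> OK
All cells valid: yes

Answer: yes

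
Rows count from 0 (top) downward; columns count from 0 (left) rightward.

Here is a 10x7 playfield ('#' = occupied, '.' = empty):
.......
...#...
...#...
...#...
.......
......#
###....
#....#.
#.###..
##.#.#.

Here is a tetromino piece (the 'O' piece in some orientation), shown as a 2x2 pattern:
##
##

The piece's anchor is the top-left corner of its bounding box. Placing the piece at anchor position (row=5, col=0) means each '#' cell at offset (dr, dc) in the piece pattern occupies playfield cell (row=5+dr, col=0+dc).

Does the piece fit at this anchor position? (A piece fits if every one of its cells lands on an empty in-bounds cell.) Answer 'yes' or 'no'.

Check each piece cell at anchor (5, 0):
  offset (0,0) -> (5,0): empty -> OK
  offset (0,1) -> (5,1): empty -> OK
  offset (1,0) -> (6,0): occupied ('#') -> FAIL
  offset (1,1) -> (6,1): occupied ('#') -> FAIL
All cells valid: no

Answer: no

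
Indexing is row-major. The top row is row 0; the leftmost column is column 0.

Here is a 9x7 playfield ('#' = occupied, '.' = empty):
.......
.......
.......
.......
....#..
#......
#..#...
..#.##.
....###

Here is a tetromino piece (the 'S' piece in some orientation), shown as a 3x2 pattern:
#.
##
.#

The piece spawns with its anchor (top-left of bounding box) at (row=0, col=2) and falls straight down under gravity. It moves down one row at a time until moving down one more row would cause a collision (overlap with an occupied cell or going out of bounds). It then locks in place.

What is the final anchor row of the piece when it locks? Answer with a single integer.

Answer: 3

Derivation:
Spawn at (row=0, col=2). Try each row:
  row 0: fits
  row 1: fits
  row 2: fits
  row 3: fits
  row 4: blocked -> lock at row 3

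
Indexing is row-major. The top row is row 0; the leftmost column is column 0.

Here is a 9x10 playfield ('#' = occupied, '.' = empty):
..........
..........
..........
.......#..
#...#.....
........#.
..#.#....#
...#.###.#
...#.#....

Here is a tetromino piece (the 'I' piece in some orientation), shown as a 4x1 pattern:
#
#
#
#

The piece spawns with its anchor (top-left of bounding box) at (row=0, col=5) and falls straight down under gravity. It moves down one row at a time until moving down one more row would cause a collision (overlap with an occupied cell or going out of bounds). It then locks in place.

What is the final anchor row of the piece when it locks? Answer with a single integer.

Spawn at (row=0, col=5). Try each row:
  row 0: fits
  row 1: fits
  row 2: fits
  row 3: fits
  row 4: blocked -> lock at row 3

Answer: 3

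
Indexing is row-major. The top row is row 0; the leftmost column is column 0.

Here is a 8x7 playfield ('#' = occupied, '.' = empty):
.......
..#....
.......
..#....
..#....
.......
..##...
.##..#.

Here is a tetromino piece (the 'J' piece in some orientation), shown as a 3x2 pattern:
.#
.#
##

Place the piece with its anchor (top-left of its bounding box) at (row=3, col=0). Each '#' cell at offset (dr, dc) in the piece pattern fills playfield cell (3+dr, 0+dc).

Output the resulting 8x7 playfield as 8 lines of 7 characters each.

Answer: .......
..#....
.......
.##....
.##....
##.....
..##...
.##..#.

Derivation:
Fill (3+0,0+1) = (3,1)
Fill (3+1,0+1) = (4,1)
Fill (3+2,0+0) = (5,0)
Fill (3+2,0+1) = (5,1)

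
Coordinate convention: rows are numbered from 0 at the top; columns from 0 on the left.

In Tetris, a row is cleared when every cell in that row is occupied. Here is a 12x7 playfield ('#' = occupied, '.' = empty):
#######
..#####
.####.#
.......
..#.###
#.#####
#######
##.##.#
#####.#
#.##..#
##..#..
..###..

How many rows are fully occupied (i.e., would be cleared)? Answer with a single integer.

Check each row:
  row 0: 0 empty cells -> FULL (clear)
  row 1: 2 empty cells -> not full
  row 2: 2 empty cells -> not full
  row 3: 7 empty cells -> not full
  row 4: 3 empty cells -> not full
  row 5: 1 empty cell -> not full
  row 6: 0 empty cells -> FULL (clear)
  row 7: 2 empty cells -> not full
  row 8: 1 empty cell -> not full
  row 9: 3 empty cells -> not full
  row 10: 4 empty cells -> not full
  row 11: 4 empty cells -> not full
Total rows cleared: 2

Answer: 2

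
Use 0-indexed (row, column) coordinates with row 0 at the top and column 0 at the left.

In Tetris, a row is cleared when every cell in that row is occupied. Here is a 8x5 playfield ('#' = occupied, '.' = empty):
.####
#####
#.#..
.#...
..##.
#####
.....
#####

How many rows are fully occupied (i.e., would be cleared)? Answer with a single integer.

Check each row:
  row 0: 1 empty cell -> not full
  row 1: 0 empty cells -> FULL (clear)
  row 2: 3 empty cells -> not full
  row 3: 4 empty cells -> not full
  row 4: 3 empty cells -> not full
  row 5: 0 empty cells -> FULL (clear)
  row 6: 5 empty cells -> not full
  row 7: 0 empty cells -> FULL (clear)
Total rows cleared: 3

Answer: 3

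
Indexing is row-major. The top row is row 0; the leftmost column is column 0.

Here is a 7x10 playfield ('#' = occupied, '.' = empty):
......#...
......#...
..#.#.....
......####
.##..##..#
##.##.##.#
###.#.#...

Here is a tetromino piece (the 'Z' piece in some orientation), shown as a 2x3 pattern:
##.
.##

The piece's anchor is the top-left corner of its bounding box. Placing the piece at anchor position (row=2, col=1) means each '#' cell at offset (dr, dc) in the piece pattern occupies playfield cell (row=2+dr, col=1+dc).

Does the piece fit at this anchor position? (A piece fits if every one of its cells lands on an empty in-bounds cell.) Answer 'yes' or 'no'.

Answer: no

Derivation:
Check each piece cell at anchor (2, 1):
  offset (0,0) -> (2,1): empty -> OK
  offset (0,1) -> (2,2): occupied ('#') -> FAIL
  offset (1,1) -> (3,2): empty -> OK
  offset (1,2) -> (3,3): empty -> OK
All cells valid: no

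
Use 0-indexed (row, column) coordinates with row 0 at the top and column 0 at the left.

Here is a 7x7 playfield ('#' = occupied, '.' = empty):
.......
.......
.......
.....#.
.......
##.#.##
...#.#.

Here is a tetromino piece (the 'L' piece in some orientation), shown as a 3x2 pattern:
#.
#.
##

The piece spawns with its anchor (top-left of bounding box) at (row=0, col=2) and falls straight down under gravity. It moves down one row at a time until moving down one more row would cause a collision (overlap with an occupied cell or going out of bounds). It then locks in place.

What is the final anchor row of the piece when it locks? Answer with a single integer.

Spawn at (row=0, col=2). Try each row:
  row 0: fits
  row 1: fits
  row 2: fits
  row 3: blocked -> lock at row 2

Answer: 2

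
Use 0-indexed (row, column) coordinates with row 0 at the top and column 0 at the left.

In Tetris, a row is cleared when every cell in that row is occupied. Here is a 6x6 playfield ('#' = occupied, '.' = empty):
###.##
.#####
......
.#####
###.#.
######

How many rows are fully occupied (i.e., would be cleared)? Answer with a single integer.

Answer: 1

Derivation:
Check each row:
  row 0: 1 empty cell -> not full
  row 1: 1 empty cell -> not full
  row 2: 6 empty cells -> not full
  row 3: 1 empty cell -> not full
  row 4: 2 empty cells -> not full
  row 5: 0 empty cells -> FULL (clear)
Total rows cleared: 1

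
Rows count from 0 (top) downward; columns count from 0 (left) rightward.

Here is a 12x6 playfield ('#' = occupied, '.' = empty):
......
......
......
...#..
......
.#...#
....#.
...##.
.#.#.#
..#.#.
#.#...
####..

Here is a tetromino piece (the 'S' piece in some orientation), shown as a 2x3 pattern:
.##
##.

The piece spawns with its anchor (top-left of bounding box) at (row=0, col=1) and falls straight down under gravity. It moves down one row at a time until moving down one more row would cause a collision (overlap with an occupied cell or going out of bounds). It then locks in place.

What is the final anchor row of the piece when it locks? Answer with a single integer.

Spawn at (row=0, col=1). Try each row:
  row 0: fits
  row 1: fits
  row 2: fits
  row 3: blocked -> lock at row 2

Answer: 2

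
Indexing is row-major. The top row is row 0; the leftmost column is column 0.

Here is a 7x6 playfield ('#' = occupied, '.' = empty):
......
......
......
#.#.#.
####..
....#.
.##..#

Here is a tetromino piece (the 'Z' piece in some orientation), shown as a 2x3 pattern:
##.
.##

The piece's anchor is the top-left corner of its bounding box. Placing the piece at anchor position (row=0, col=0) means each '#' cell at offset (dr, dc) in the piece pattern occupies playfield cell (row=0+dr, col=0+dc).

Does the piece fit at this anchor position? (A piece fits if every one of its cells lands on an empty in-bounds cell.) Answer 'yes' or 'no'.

Answer: yes

Derivation:
Check each piece cell at anchor (0, 0):
  offset (0,0) -> (0,0): empty -> OK
  offset (0,1) -> (0,1): empty -> OK
  offset (1,1) -> (1,1): empty -> OK
  offset (1,2) -> (1,2): empty -> OK
All cells valid: yes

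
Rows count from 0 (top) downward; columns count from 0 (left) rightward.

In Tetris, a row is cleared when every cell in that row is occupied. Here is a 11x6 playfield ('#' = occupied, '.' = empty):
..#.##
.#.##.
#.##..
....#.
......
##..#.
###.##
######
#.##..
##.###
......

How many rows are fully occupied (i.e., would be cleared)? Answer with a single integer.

Answer: 1

Derivation:
Check each row:
  row 0: 3 empty cells -> not full
  row 1: 3 empty cells -> not full
  row 2: 3 empty cells -> not full
  row 3: 5 empty cells -> not full
  row 4: 6 empty cells -> not full
  row 5: 3 empty cells -> not full
  row 6: 1 empty cell -> not full
  row 7: 0 empty cells -> FULL (clear)
  row 8: 3 empty cells -> not full
  row 9: 1 empty cell -> not full
  row 10: 6 empty cells -> not full
Total rows cleared: 1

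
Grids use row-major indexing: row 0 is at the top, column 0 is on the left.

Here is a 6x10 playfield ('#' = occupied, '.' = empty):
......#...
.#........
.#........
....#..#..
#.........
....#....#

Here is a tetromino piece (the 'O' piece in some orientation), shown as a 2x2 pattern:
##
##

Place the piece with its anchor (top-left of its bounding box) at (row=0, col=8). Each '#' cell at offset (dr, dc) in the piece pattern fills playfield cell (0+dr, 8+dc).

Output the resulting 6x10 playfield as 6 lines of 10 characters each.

Fill (0+0,8+0) = (0,8)
Fill (0+0,8+1) = (0,9)
Fill (0+1,8+0) = (1,8)
Fill (0+1,8+1) = (1,9)

Answer: ......#.##
.#......##
.#........
....#..#..
#.........
....#....#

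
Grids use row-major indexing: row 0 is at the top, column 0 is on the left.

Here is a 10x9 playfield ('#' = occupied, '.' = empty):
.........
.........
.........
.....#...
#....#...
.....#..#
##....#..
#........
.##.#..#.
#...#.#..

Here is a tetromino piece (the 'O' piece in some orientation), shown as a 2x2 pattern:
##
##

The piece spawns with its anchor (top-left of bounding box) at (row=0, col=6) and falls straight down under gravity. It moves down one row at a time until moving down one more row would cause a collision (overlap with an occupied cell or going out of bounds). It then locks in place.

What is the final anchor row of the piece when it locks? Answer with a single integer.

Answer: 4

Derivation:
Spawn at (row=0, col=6). Try each row:
  row 0: fits
  row 1: fits
  row 2: fits
  row 3: fits
  row 4: fits
  row 5: blocked -> lock at row 4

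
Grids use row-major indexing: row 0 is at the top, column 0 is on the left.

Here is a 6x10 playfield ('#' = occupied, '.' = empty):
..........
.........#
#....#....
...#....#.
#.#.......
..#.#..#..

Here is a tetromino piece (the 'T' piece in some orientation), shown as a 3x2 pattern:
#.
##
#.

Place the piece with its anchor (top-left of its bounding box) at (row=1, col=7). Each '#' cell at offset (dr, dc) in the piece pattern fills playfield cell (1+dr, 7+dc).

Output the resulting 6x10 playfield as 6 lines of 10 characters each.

Fill (1+0,7+0) = (1,7)
Fill (1+1,7+0) = (2,7)
Fill (1+1,7+1) = (2,8)
Fill (1+2,7+0) = (3,7)

Answer: ..........
.......#.#
#....#.##.
...#...##.
#.#.......
..#.#..#..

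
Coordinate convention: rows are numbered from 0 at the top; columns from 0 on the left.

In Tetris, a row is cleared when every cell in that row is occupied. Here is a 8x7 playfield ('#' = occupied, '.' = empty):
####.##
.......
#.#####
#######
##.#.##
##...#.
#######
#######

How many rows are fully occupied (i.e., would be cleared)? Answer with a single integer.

Answer: 3

Derivation:
Check each row:
  row 0: 1 empty cell -> not full
  row 1: 7 empty cells -> not full
  row 2: 1 empty cell -> not full
  row 3: 0 empty cells -> FULL (clear)
  row 4: 2 empty cells -> not full
  row 5: 4 empty cells -> not full
  row 6: 0 empty cells -> FULL (clear)
  row 7: 0 empty cells -> FULL (clear)
Total rows cleared: 3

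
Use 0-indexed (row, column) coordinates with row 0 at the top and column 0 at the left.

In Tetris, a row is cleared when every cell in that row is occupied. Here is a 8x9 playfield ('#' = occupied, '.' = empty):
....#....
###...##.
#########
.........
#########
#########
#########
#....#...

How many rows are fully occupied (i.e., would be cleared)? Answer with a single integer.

Answer: 4

Derivation:
Check each row:
  row 0: 8 empty cells -> not full
  row 1: 4 empty cells -> not full
  row 2: 0 empty cells -> FULL (clear)
  row 3: 9 empty cells -> not full
  row 4: 0 empty cells -> FULL (clear)
  row 5: 0 empty cells -> FULL (clear)
  row 6: 0 empty cells -> FULL (clear)
  row 7: 7 empty cells -> not full
Total rows cleared: 4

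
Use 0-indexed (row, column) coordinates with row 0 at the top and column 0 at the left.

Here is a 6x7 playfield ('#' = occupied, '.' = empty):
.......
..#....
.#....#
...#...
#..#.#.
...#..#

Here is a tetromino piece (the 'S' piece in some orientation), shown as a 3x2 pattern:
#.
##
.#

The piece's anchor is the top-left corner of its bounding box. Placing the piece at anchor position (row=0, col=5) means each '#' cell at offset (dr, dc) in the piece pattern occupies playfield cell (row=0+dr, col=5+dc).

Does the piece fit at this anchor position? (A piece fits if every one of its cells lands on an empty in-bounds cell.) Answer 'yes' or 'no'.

Check each piece cell at anchor (0, 5):
  offset (0,0) -> (0,5): empty -> OK
  offset (1,0) -> (1,5): empty -> OK
  offset (1,1) -> (1,6): empty -> OK
  offset (2,1) -> (2,6): occupied ('#') -> FAIL
All cells valid: no

Answer: no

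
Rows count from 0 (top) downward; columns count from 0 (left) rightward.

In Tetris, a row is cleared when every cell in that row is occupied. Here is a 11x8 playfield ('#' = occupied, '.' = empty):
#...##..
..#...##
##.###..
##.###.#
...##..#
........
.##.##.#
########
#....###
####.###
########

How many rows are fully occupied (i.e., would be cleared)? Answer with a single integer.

Check each row:
  row 0: 5 empty cells -> not full
  row 1: 5 empty cells -> not full
  row 2: 3 empty cells -> not full
  row 3: 2 empty cells -> not full
  row 4: 5 empty cells -> not full
  row 5: 8 empty cells -> not full
  row 6: 3 empty cells -> not full
  row 7: 0 empty cells -> FULL (clear)
  row 8: 4 empty cells -> not full
  row 9: 1 empty cell -> not full
  row 10: 0 empty cells -> FULL (clear)
Total rows cleared: 2

Answer: 2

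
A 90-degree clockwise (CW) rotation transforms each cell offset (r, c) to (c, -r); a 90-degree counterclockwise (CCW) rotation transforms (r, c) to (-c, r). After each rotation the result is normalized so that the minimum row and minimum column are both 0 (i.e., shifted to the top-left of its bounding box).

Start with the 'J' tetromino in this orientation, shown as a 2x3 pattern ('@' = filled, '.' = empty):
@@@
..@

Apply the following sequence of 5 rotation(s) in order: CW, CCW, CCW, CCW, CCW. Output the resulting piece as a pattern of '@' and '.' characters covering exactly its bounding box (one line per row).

Start:
@@@
..@
After rotation 1 (CW):
.@
.@
@@
After rotation 2 (CCW):
@@@
..@
After rotation 3 (CCW):
@@
@.
@.
After rotation 4 (CCW):
@..
@@@
After rotation 5 (CCW):
.@
.@
@@

Answer: .@
.@
@@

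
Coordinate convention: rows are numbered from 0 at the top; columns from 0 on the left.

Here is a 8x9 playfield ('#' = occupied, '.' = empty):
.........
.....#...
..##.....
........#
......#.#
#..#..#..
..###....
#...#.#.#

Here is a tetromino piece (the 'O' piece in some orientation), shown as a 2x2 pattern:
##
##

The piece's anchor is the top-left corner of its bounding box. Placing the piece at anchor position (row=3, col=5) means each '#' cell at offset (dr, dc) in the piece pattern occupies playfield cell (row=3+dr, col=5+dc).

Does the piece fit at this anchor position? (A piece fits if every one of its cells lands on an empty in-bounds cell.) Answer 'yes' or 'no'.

Check each piece cell at anchor (3, 5):
  offset (0,0) -> (3,5): empty -> OK
  offset (0,1) -> (3,6): empty -> OK
  offset (1,0) -> (4,5): empty -> OK
  offset (1,1) -> (4,6): occupied ('#') -> FAIL
All cells valid: no

Answer: no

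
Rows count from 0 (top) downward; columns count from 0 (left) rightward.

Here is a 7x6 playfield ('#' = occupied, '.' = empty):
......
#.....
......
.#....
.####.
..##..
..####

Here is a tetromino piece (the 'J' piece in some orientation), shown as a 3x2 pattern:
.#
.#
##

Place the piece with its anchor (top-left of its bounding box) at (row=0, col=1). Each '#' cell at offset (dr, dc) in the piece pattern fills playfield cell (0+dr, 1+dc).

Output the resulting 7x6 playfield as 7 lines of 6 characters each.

Fill (0+0,1+1) = (0,2)
Fill (0+1,1+1) = (1,2)
Fill (0+2,1+0) = (2,1)
Fill (0+2,1+1) = (2,2)

Answer: ..#...
#.#...
.##...
.#....
.####.
..##..
..####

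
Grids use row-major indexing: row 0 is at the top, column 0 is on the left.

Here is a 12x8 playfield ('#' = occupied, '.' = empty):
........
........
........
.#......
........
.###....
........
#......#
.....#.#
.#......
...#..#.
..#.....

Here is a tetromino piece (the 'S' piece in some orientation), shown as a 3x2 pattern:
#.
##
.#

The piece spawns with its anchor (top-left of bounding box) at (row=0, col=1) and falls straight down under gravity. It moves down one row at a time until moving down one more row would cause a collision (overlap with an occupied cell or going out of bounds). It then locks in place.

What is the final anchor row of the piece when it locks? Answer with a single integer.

Answer: 1

Derivation:
Spawn at (row=0, col=1). Try each row:
  row 0: fits
  row 1: fits
  row 2: blocked -> lock at row 1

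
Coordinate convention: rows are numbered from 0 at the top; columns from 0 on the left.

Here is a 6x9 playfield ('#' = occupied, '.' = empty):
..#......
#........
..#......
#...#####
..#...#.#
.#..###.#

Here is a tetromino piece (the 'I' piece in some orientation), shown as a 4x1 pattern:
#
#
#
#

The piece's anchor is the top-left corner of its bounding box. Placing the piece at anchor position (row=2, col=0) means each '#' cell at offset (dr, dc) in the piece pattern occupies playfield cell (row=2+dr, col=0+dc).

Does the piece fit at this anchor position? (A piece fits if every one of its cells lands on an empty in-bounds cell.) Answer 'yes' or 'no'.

Answer: no

Derivation:
Check each piece cell at anchor (2, 0):
  offset (0,0) -> (2,0): empty -> OK
  offset (1,0) -> (3,0): occupied ('#') -> FAIL
  offset (2,0) -> (4,0): empty -> OK
  offset (3,0) -> (5,0): empty -> OK
All cells valid: no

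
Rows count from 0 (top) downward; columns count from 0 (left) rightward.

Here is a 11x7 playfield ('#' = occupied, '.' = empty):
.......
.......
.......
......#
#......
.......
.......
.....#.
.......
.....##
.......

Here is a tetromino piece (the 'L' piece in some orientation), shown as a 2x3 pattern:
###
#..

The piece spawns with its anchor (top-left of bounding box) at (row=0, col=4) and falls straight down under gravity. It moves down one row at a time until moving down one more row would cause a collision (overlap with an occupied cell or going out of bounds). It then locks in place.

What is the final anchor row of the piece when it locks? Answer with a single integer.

Spawn at (row=0, col=4). Try each row:
  row 0: fits
  row 1: fits
  row 2: fits
  row 3: blocked -> lock at row 2

Answer: 2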